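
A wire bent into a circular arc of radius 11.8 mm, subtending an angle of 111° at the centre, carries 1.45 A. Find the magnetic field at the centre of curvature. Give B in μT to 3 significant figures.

B ≈ 23.8 μT

The Biot–Savart field of a circular arc at its centre is B = μ₀Iφ/(4πR), with φ = 1.937 rad.
B = (4π×10⁻⁷ × 1.45 × 1.937) / (4π × 0.0118) = 2.38×10⁻⁵ T.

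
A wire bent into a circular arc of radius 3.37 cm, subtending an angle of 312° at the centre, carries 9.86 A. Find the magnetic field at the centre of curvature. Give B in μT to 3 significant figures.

B ≈ 159 μT

The Biot–Savart field of a circular arc at its centre is B = μ₀Iφ/(4πR), with φ = 5.445 rad.
B = (4π×10⁻⁷ × 9.86 × 5.445) / (4π × 0.0337) = 1.59×10⁻⁴ T.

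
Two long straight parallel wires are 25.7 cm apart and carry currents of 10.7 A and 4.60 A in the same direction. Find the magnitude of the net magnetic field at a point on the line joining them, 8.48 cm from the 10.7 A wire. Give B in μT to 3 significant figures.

B ≈ 19.9 μT

Each long wire gives B = μ₀I/(2πd). Distances are d₁ = 0.0848 m and d₂ = 0.1722 m.
B₁ = 2.52×10⁻⁵ T, B₂ = 5.34×10⁻⁶ T.
Between parallel currents the two contributions point in opposite directions, so they subtract. B = |B₁ − B₂| = |2.52×10⁻⁵ − 5.34×10⁻⁶| = 1.99×10⁻⁵ T.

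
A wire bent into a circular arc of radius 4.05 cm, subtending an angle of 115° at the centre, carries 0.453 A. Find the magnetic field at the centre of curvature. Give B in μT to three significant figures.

The Biot–Savart field of a circular arc at its centre is B = μ₀Iφ/(4πR), with φ = 2.007 rad.
B = (4π×10⁻⁷ × 0.453 × 2.007) / (4π × 0.0405) = 2.25×10⁻⁶ T.

B ≈ 2.25 μT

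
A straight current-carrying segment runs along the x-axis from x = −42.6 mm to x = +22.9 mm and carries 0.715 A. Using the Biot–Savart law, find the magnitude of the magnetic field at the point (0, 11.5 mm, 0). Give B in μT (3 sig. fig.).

For a finite straight segment, B = (μ₀I/4πd)(sinθ₁ + sinθ₂), where θ₁, θ₂ are the angles from the perpendicular to each end.
The perpendicular distance is d = 0.0115 m; the end-offsets along the wire are a = 0.0426 m and b = 0.0229 m.
sinθ₁ = 0.0426/√(0.0426²+0.0115²) = 0.9654; sinθ₂ = 0.0229/√(0.0229²+0.0115²) = 0.8936.
B = (4π×10⁻⁷ × 0.715) / (4π × 0.0115) × (0.9654 + 0.8936) = 1.16×10⁻⁵ T.

B ≈ 11.6 μT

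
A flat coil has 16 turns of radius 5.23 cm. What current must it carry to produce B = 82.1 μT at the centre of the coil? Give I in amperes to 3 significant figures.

I ≈ 0.427 A

For an N-turn coil, B = Nμ₀I/(2R) with R = 0.0523 m, so I = 2RB/(Nμ₀) = 2 × 0.0523 × 8.21×10⁻⁵ / (16 × 4π×10⁻⁷) = 0.427 A.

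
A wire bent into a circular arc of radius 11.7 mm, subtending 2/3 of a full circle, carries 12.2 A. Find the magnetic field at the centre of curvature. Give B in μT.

B ≈ 437 μT

The Biot–Savart field of a circular arc at its centre is B = μ₀Iφ/(4πR), with φ = 4.189 rad.
B = (4π×10⁻⁷ × 12.2 × 4.189) / (4π × 0.0117) = 4.37×10⁻⁴ T.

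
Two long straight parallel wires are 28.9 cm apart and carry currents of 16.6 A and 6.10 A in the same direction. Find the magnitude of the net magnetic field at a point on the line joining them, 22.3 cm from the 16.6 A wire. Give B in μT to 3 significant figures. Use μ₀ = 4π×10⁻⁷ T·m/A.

B ≈ 3.60 μT

Each long wire gives B = μ₀I/(2πd). Distances are d₁ = 0.223 m and d₂ = 0.066 m.
B₁ = 1.49×10⁻⁵ T, B₂ = 1.85×10⁻⁵ T.
Between parallel currents the two contributions point in opposite directions, so they subtract. B = |B₁ − B₂| = |1.49×10⁻⁵ − 1.85×10⁻⁵| = 3.60×10⁻⁶ T.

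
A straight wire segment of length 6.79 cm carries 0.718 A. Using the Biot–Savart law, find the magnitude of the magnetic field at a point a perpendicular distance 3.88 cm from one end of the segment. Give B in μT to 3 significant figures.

For a finite straight segment, B = (μ₀I/4πd)(sinθ₁ + sinθ₂), where θ₁, θ₂ are the angles from the perpendicular to each end.
The perpendicular foot is at one end, so the two end-offsets along the wire are 0 and L = 0.0679 m.
sinθ₁ = 0/√(0²+0.0388²) = 0.0000; sinθ₂ = 0.0679/√(0.0679²+0.0388²) = 0.8682.
B = (4π×10⁻⁷ × 0.718) / (4π × 0.0388) × (0.0000 + 0.8682) = 1.61×10⁻⁶ T.

B ≈ 1.61 μT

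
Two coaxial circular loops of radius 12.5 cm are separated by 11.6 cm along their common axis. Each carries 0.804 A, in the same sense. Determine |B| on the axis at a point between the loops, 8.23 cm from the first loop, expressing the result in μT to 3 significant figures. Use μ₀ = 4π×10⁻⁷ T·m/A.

Each loop contributes B = μ₀IR²/[2(R²+z²)^(3/2)] on the axis, with z measured from that loop.
Loop 1 (z = 0.0823 m): B₁ = 2.35×10⁻⁶ T. Loop 2 (z = 0.0337 m): B₂ = 3.64×10⁻⁶ T.
The fields add: B = B₁ + B₂ = 5.99×10⁻⁶ T.

B ≈ 5.99 μT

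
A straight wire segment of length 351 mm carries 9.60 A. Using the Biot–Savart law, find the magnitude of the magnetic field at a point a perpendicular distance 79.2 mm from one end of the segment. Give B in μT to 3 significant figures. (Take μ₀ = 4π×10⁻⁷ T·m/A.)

B ≈ 11.8 μT

For a finite straight segment, B = (μ₀I/4πd)(sinθ₁ + sinθ₂), where θ₁, θ₂ are the angles from the perpendicular to each end.
The perpendicular foot is at one end, so the two end-offsets along the wire are 0 and L = 0.351 m.
sinθ₁ = 0/√(0²+0.0792²) = 0.0000; sinθ₂ = 0.351/√(0.351²+0.0792²) = 0.9755.
B = (4π×10⁻⁷ × 9.60) / (4π × 0.0792) × (0.0000 + 0.9755) = 1.18×10⁻⁵ T.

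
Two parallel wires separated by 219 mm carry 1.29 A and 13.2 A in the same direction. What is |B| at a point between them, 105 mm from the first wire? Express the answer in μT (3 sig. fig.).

B ≈ 20.7 μT

Each long wire gives B = μ₀I/(2πd). Distances are d₁ = 0.105 m and d₂ = 0.114 m.
B₁ = 2.46×10⁻⁶ T, B₂ = 2.32×10⁻⁵ T.
Between parallel currents the two contributions point in opposite directions, so they subtract. B = |B₁ − B₂| = |2.46×10⁻⁶ − 2.32×10⁻⁵| = 2.07×10⁻⁵ T.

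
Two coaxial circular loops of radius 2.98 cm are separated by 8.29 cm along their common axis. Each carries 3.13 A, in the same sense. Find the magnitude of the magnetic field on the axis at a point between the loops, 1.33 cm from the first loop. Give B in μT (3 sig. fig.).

B ≈ 54.3 μT

Each loop contributes B = μ₀IR²/[2(R²+z²)^(3/2)] on the axis, with z measured from that loop.
Loop 1 (z = 0.0133 m): B₁ = 5.03×10⁻⁵ T. Loop 2 (z = 0.0696 m): B₂ = 4.02×10⁻⁶ T.
The fields add: B = B₁ + B₂ = 5.43×10⁻⁵ T.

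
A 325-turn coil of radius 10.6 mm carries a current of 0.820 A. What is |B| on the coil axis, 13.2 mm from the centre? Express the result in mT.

B ≈ 3.88 mT

For an N-turn flat coil, B = Nμ₀IR²/[2(R²+z²)^(3/2)] with R = 0.0106 m, z = 0.0132 m.
B = 325 × 1.19×10⁻⁵ T = 3.88×10⁻³ T.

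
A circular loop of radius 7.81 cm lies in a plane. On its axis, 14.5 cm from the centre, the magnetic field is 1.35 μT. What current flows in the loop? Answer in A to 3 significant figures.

On the axis of a loop, B = μ₀IR²/[2(R²+z²)^(3/2)], so I = 2B(R²+z²)^(3/2)/(μ₀R²).
R² + z² = 0.0061 + 0.02102 = 0.02712 m²; raised to 3/2 gives 4.47×10⁻³ m³.
I = 2 × 1.35×10⁻⁶ × 4.47×10⁻³ / (1.26×10⁻⁶ × 0.0061) = 1.57 A.

I ≈ 1.57 A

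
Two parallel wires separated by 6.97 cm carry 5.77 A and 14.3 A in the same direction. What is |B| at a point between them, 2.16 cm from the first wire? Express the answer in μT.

Each long wire gives B = μ₀I/(2πd). Distances are d₁ = 0.0216 m and d₂ = 0.0481 m.
B₁ = 5.34×10⁻⁵ T, B₂ = 5.95×10⁻⁵ T.
Between parallel currents the two contributions point in opposite directions, so they subtract. B = |B₁ − B₂| = |5.34×10⁻⁵ − 5.95×10⁻⁵| = 6.03×10⁻⁶ T.

B ≈ 6.03 μT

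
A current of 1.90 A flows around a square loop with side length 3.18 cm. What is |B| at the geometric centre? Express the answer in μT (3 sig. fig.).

B ≈ 67.6 μT

Each side is a finite straight segment at perpendicular distance d = a/(2 tan(π/4)) = 0.0159 m from the centre, with end-angles ±π/4.
One side contributes B₁ = (μ₀I/4πd)·2 sin(π/4) = 1.69×10⁻⁵ T.
All 4 sides add in the same direction: B = 4 × 1.69×10⁻⁵ = 6.76×10⁻⁵ T.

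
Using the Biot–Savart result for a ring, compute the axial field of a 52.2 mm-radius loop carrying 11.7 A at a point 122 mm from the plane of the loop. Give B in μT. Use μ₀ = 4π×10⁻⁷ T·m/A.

B ≈ 8.57 μT

On the axis of a circular loop, B = μ₀IR² / [2(R²+z²)^(3/2)].
R² + z² = (0.0522)² + (0.122)² = 0.01761 m², and (R²+z²)^(3/2) = 2.34×10⁻³ m³.
B = (4π×10⁻⁷ × 11.7 × 0.002725) / (2 × 2.34×10⁻³) = 8.57×10⁻⁶ T.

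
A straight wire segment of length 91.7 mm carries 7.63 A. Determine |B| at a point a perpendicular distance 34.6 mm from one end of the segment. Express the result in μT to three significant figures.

For a finite straight segment, B = (μ₀I/4πd)(sinθ₁ + sinθ₂), where θ₁, θ₂ are the angles from the perpendicular to each end.
The perpendicular foot is at one end, so the two end-offsets along the wire are 0 and L = 0.0917 m.
sinθ₁ = 0/√(0²+0.0346²) = 0.0000; sinθ₂ = 0.0917/√(0.0917²+0.0346²) = 0.9356.
B = (4π×10⁻⁷ × 7.63) / (4π × 0.0346) × (0.0000 + 0.9356) = 2.06×10⁻⁵ T.

B ≈ 20.6 μT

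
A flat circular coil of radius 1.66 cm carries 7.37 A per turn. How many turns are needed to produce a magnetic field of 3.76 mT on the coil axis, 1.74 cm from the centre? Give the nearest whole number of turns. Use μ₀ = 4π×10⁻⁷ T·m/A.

N = 41

For an N-turn coil, B = Nμ₀IR²/[2(R²+z²)^(3/2)]. A single turn gives B₁ = 9.18×10⁻⁵ T with R = 0.0166 m, z = 0.0174 m.
N = B/B₁ = 3.76×10⁻³ / 9.18×10⁻⁵ = 40.98.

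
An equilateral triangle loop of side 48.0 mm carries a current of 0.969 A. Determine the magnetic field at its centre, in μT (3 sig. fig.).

B ≈ 36.3 μT

Each side is a finite straight segment at perpendicular distance d = a/(2 tan(π/3)) = 0.01386 m from the centre, with end-angles ±π/3.
One side contributes B₁ = (μ₀I/4πd)·2 sin(π/3) = 1.21×10⁻⁵ T.
All 3 sides add in the same direction: B = 3 × 1.21×10⁻⁵ = 3.63×10⁻⁵ T.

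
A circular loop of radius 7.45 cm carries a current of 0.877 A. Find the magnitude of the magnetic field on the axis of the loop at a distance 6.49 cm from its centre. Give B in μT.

On the axis of a circular loop, B = μ₀IR² / [2(R²+z²)^(3/2)].
R² + z² = (0.0745)² + (0.0649)² = 0.009762 m², and (R²+z²)^(3/2) = 9.65×10⁻⁴ m³.
B = (4π×10⁻⁷ × 0.877 × 0.00555) / (2 × 9.65×10⁻⁴) = 3.17×10⁻⁶ T.

B ≈ 3.17 μT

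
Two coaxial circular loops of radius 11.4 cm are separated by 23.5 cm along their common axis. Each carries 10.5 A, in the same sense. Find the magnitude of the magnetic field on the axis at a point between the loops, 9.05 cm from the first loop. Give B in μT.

B ≈ 41.6 μT

Each loop contributes B = μ₀IR²/[2(R²+z²)^(3/2)] on the axis, with z measured from that loop.
Loop 1 (z = 0.0905 m): B₁ = 2.78×10⁻⁵ T. Loop 2 (z = 0.1445 m): B₂ = 1.38×10⁻⁵ T.
The fields add: B = B₁ + B₂ = 4.16×10⁻⁵ T.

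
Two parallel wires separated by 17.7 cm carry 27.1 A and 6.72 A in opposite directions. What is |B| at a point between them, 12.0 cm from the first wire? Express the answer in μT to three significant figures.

Each long wire gives B = μ₀I/(2πd). Distances are d₁ = 0.12 m and d₂ = 0.057 m.
B₁ = 4.52×10⁻⁵ T, B₂ = 2.36×10⁻⁵ T.
Between antiparallel currents both contributions point the same way, so they add. B = B₁ + B₂ = 4.52×10⁻⁵ + 2.36×10⁻⁵ = 6.87×10⁻⁵ T.

B ≈ 68.7 μT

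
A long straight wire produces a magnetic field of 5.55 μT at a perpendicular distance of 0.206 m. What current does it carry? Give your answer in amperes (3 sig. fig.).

For a long straight wire B = μ₀I/(2πd), so I = 2πdB/μ₀.
I = 2π × 0.206 × 5.55×10⁻⁶ / (4π×10⁻⁷) = 5.72 A.

I ≈ 5.72 A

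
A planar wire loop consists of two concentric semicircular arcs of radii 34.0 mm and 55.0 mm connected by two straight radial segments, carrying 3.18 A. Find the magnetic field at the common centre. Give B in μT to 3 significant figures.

The radial connectors point toward the centre, so dl × r̂ = 0 and they contribute nothing.
Each semicircle gives μ₀I/(4R): inner arc 2.94×10⁻⁵ T, outer arc 1.82×10⁻⁵ T.
The two arcs carry current in opposite angular senses, so their fields oppose: B = |2.94×10⁻⁵ − 1.82×10⁻⁵| = 1.12×10⁻⁵ T.

B ≈ 11.2 μT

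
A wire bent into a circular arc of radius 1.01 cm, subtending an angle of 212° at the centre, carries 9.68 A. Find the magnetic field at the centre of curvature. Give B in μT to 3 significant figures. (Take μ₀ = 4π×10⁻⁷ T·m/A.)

B ≈ 355 μT

The Biot–Savart field of a circular arc at its centre is B = μ₀Iφ/(4πR), with φ = 3.7 rad.
B = (4π×10⁻⁷ × 9.68 × 3.7) / (4π × 0.0101) = 3.55×10⁻⁴ T.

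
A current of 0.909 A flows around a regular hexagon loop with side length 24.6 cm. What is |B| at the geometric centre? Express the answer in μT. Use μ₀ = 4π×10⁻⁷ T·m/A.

B ≈ 2.56 μT

Each side is a finite straight segment at perpendicular distance d = a/(2 tan(π/6)) = 0.213 m from the centre, with end-angles ±π/6.
One side contributes B₁ = (μ₀I/4πd)·2 sin(π/6) = 4.27×10⁻⁷ T.
All 6 sides add in the same direction: B = 6 × 4.27×10⁻⁷ = 2.56×10⁻⁶ T.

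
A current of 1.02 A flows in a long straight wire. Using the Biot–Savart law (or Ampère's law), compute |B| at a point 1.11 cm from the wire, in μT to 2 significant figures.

For an infinitely long straight wire, B = μ₀I/(2πd).
B = (4π×10⁻⁷ × 1.02) / (2π × 0.0111) = 1.84×10⁻⁵ T.

B ≈ 18 μT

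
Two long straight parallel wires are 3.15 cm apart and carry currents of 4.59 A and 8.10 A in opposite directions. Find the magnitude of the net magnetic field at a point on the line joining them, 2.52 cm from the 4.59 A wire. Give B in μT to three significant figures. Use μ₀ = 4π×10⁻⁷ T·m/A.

B ≈ 294 μT

Each long wire gives B = μ₀I/(2πd). Distances are d₁ = 0.0252 m and d₂ = 0.0063 m.
B₁ = 3.64×10⁻⁵ T, B₂ = 2.57×10⁻⁴ T.
Between antiparallel currents both contributions point the same way, so they add. B = B₁ + B₂ = 3.64×10⁻⁵ + 2.57×10⁻⁴ = 2.94×10⁻⁴ T.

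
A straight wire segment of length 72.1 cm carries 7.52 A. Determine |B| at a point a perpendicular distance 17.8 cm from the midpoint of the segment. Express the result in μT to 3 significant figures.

For a finite straight segment, B = (μ₀I/4πd)(sinθ₁ + sinθ₂), where θ₁, θ₂ are the angles from the perpendicular to each end.
The perpendicular from the point meets the wire at its midpoint, so each end is L/2 = 0.3605 m away along the wire.
sinθ₁ = 0.3605/√(0.3605²+0.178²) = 0.8967; sinθ₂ = 0.3605/√(0.3605²+0.178²) = 0.8967.
B = (4π×10⁻⁷ × 7.52) / (4π × 0.178) × (0.8967 + 0.8967) = 7.58×10⁻⁶ T.

B ≈ 7.58 μT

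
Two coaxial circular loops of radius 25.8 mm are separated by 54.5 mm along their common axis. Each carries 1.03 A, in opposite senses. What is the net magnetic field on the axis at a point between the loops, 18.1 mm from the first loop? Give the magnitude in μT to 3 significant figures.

B ≈ 8.91 μT

Each loop contributes B = μ₀IR²/[2(R²+z²)^(3/2)] on the axis, with z measured from that loop.
Loop 1 (z = 0.0181 m): B₁ = 1.38×10⁻⁵ T. Loop 2 (z = 0.0364 m): B₂ = 4.85×10⁻⁶ T.
The fields oppose: B = |B₁ − B₂| = 8.91×10⁻⁶ T.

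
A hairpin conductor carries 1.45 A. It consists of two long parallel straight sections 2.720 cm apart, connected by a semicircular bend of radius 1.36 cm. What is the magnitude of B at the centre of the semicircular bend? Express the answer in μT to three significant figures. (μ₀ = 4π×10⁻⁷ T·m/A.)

B ≈ 54.8 μT

The semicircular arc contributes B_arc = μ₀I·π/(4πR) = μ₀I/(4R) = 3.35×10⁻⁵ T.
Each semi-infinite lead is at perpendicular distance R = 0.0136 m from the centre, with the perpendicular foot at its near end, so it contributes μ₀I/(4πR); both point the same way, together 2.13×10⁻⁵ T.
Arc and leads all point the same direction: B = 3.35×10⁻⁵ + 2.13×10⁻⁵ = 5.48×10⁻⁵ T.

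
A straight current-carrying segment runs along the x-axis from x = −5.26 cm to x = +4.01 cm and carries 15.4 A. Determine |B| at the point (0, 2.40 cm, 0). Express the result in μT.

For a finite straight segment, B = (μ₀I/4πd)(sinθ₁ + sinθ₂), where θ₁, θ₂ are the angles from the perpendicular to each end.
The perpendicular distance is d = 0.024 m; the end-offsets along the wire are a = 0.0526 m and b = 0.0401 m.
sinθ₁ = 0.0526/√(0.0526²+0.024²) = 0.9098; sinθ₂ = 0.0401/√(0.0401²+0.024²) = 0.8581.
B = (4π×10⁻⁷ × 15.4) / (4π × 0.024) × (0.9098 + 0.8581) = 1.13×10⁻⁴ T.

B ≈ 113 μT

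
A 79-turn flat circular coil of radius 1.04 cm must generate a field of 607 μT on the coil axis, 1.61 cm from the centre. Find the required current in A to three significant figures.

For an N-turn coil, B = Nμ₀IR²/[2(R²+z²)^(3/2)] with R = 0.0104 m, z = 0.0161 m, so I = 2B(R²+z²)^(3/2)/(Nμ₀R²) = 2 × 6.07×10⁻⁴ × 7.04×10⁻⁶ / (79 × 4π×10⁻⁷ × 0.0001082) = 0.796 A.

I ≈ 0.796 A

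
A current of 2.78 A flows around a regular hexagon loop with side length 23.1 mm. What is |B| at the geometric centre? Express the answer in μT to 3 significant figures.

B ≈ 83.4 μT

Each side is a finite straight segment at perpendicular distance d = a/(2 tan(π/6)) = 0.02001 m from the centre, with end-angles ±π/6.
One side contributes B₁ = (μ₀I/4πd)·2 sin(π/6) = 1.39×10⁻⁵ T.
All 6 sides add in the same direction: B = 6 × 1.39×10⁻⁵ = 8.34×10⁻⁵ T.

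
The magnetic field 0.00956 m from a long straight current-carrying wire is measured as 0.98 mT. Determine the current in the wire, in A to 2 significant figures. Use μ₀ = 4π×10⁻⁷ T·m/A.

I ≈ 47 A

For a long straight wire B = μ₀I/(2πd), so I = 2πdB/μ₀.
I = 2π × 0.00956 × 9.80×10⁻⁴ / (4π×10⁻⁷) = 46.8 A.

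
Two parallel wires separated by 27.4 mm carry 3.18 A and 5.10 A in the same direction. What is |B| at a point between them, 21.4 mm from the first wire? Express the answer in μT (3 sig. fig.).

B ≈ 140 μT

Each long wire gives B = μ₀I/(2πd). Distances are d₁ = 0.0214 m and d₂ = 0.006 m.
B₁ = 2.97×10⁻⁵ T, B₂ = 1.70×10⁻⁴ T.
Between parallel currents the two contributions point in opposite directions, so they subtract. B = |B₁ − B₂| = |2.97×10⁻⁵ − 1.70×10⁻⁴| = 1.40×10⁻⁴ T.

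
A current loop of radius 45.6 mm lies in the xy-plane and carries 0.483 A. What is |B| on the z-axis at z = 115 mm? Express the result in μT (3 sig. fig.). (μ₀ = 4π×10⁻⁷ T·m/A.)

B ≈ 0.333 μT

On the axis of a circular loop, B = μ₀IR² / [2(R²+z²)^(3/2)].
R² + z² = (0.0456)² + (0.115)² = 0.0153 m², and (R²+z²)^(3/2) = 1.89×10⁻³ m³.
B = (4π×10⁻⁷ × 0.483 × 0.002079) / (2 × 1.89×10⁻³) = 3.33×10⁻⁷ T.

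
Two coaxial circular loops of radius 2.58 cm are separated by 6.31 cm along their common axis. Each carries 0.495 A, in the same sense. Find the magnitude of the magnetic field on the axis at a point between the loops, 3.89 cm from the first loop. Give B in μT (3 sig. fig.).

Each loop contributes B = μ₀IR²/[2(R²+z²)^(3/2)] on the axis, with z measured from that loop.
Loop 1 (z = 0.0389 m): B₁ = 2.04×10⁻⁶ T. Loop 2 (z = 0.0242 m): B₂ = 4.68×10⁻⁶ T.
The fields add: B = B₁ + B₂ = 6.71×10⁻⁶ T.

B ≈ 6.71 μT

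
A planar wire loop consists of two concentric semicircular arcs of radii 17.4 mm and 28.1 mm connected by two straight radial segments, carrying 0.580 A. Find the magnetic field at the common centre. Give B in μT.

The radial connectors point toward the centre, so dl × r̂ = 0 and they contribute nothing.
Each semicircle gives μ₀I/(4R): inner arc 1.05×10⁻⁵ T, outer arc 6.48×10⁻⁶ T.
The two arcs carry current in opposite angular senses, so their fields oppose: B = |1.05×10⁻⁵ − 6.48×10⁻⁶| = 3.99×10⁻⁶ T.

B ≈ 3.99 μT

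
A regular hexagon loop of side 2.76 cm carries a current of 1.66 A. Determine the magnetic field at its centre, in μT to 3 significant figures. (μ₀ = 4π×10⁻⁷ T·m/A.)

B ≈ 41.7 μT

Each side is a finite straight segment at perpendicular distance d = a/(2 tan(π/6)) = 0.0239 m from the centre, with end-angles ±π/6.
One side contributes B₁ = (μ₀I/4πd)·2 sin(π/6) = 6.94×10⁻⁶ T.
All 6 sides add in the same direction: B = 6 × 6.94×10⁻⁶ = 4.17×10⁻⁵ T.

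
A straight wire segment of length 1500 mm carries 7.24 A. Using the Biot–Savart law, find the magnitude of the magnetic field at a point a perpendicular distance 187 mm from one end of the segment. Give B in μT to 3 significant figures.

For a finite straight segment, B = (μ₀I/4πd)(sinθ₁ + sinθ₂), where θ₁, θ₂ are the angles from the perpendicular to each end.
The perpendicular foot is at one end, so the two end-offsets along the wire are 0 and L = 1.5 m.
sinθ₁ = 0/√(0²+0.187²) = 0.0000; sinθ₂ = 1.5/√(1.5²+0.187²) = 0.9923.
B = (4π×10⁻⁷ × 7.24) / (4π × 0.187) × (0.0000 + 0.9923) = 3.84×10⁻⁶ T.

B ≈ 3.84 μT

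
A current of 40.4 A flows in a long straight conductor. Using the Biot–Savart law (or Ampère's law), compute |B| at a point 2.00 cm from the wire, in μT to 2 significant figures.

For an infinitely long straight wire, B = μ₀I/(2πd).
B = (4π×10⁻⁷ × 40.4) / (2π × 0.02) = 4.04×10⁻⁴ T.

B ≈ 400 μT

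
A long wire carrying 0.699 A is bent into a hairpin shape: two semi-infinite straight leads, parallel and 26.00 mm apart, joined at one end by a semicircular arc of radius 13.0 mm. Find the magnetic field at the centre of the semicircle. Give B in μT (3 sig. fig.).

The semicircular arc contributes B_arc = μ₀I·π/(4πR) = μ₀I/(4R) = 1.69×10⁻⁵ T.
Each semi-infinite lead is at perpendicular distance R = 0.013 m from the centre, with the perpendicular foot at its near end, so it contributes μ₀I/(4πR); both point the same way, together 1.08×10⁻⁵ T.
Arc and leads all point the same direction: B = 1.69×10⁻⁵ + 1.08×10⁻⁵ = 2.76×10⁻⁵ T.

B ≈ 27.6 μT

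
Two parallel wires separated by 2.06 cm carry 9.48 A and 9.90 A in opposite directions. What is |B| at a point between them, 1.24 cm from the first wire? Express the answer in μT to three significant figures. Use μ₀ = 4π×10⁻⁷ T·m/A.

Each long wire gives B = μ₀I/(2πd). Distances are d₁ = 0.0124 m and d₂ = 0.0082 m.
B₁ = 1.53×10⁻⁴ T, B₂ = 2.41×10⁻⁴ T.
Between antiparallel currents both contributions point the same way, so they add. B = B₁ + B₂ = 1.53×10⁻⁴ + 2.41×10⁻⁴ = 3.94×10⁻⁴ T.

B ≈ 394 μT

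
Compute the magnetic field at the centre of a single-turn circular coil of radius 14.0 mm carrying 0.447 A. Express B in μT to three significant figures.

B ≈ 20.1 μT

At the centre of a circular loop the Biot–Savart law gives B = μ₀I/(2R).
B = (4π×10⁻⁷ × 0.447) / (2 × 0.014) = 2.01×10⁻⁵ T.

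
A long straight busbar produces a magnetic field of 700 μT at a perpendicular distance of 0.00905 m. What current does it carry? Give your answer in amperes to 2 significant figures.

For a long straight wire B = μ₀I/(2πd), so I = 2πdB/μ₀.
I = 2π × 0.00905 × 7.00×10⁻⁴ / (4π×10⁻⁷) = 31.7 A.

I ≈ 32 A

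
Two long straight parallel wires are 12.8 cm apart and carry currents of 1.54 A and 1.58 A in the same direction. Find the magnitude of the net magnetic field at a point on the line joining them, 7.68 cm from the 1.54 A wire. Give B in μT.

Each long wire gives B = μ₀I/(2πd). Distances are d₁ = 0.0768 m and d₂ = 0.0512 m.
B₁ = 4.01×10⁻⁶ T, B₂ = 6.17×10⁻⁶ T.
Between parallel currents the two contributions point in opposite directions, so they subtract. B = |B₁ − B₂| = |4.01×10⁻⁶ − 6.17×10⁻⁶| = 2.16×10⁻⁶ T.

B ≈ 2.16 μT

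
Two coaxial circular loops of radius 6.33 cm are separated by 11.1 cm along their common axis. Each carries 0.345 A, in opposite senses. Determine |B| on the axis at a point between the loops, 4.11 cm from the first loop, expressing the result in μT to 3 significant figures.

Each loop contributes B = μ₀IR²/[2(R²+z²)^(3/2)] on the axis, with z measured from that loop.
Loop 1 (z = 0.0411 m): B₁ = 2.02×10⁻⁶ T. Loop 2 (z = 0.0699 m): B₂ = 1.04×10⁻⁶ T.
The fields oppose: B = |B₁ − B₂| = 9.85×10⁻⁷ T.

B ≈ 0.985 μT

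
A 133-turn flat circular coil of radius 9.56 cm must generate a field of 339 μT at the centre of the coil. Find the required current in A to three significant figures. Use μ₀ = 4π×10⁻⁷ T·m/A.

For an N-turn coil, B = Nμ₀I/(2R) with R = 0.0956 m, so I = 2RB/(Nμ₀) = 2 × 0.0956 × 3.39×10⁻⁴ / (133 × 4π×10⁻⁷) = 0.388 A.

I ≈ 0.388 A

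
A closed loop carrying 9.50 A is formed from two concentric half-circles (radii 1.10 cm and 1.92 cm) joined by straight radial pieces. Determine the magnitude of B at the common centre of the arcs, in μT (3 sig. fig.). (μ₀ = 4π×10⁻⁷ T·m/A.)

The radial connectors point toward the centre, so dl × r̂ = 0 and they contribute nothing.
Each semicircle gives μ₀I/(4R): inner arc 2.71×10⁻⁴ T, outer arc 1.55×10⁻⁴ T.
The two arcs carry current in opposite angular senses, so their fields oppose: B = |2.71×10⁻⁴ − 1.55×10⁻⁴| = 1.16×10⁻⁴ T.

B ≈ 116 μT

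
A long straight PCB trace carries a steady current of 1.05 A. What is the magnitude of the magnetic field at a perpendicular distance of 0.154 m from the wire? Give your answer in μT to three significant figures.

B ≈ 1.36 μT

For an infinitely long straight wire, B = μ₀I/(2πd).
B = (4π×10⁻⁷ × 1.05) / (2π × 0.154) = 1.36×10⁻⁶ T.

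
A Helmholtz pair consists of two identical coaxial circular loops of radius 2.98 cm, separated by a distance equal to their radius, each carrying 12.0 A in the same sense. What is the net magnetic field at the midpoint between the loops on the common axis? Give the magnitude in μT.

Each loop contributes B = μ₀IR²/[2(R²+z²)^(3/2)] on the axis, with z measured from that loop.
Loop 1 (z = 0.0149 m): B₁ = 1.81×10⁻⁴ T. Loop 2 (z = 0.0149 m): B₂ = 1.81×10⁻⁴ T.
The fields add: B = B₁ + B₂ = 3.62×10⁻⁴ T.

B ≈ 362 μT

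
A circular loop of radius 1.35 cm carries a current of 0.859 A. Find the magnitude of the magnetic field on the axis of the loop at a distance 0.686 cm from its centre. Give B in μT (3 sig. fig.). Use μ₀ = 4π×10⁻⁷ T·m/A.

B ≈ 28.3 μT

On the axis of a circular loop, B = μ₀IR² / [2(R²+z²)^(3/2)].
R² + z² = (0.0135)² + (0.00686)² = 0.0002293 m², and (R²+z²)^(3/2) = 3.47×10⁻⁶ m³.
B = (4π×10⁻⁷ × 0.859 × 0.0001823) / (2 × 3.47×10⁻⁶) = 2.83×10⁻⁵ T.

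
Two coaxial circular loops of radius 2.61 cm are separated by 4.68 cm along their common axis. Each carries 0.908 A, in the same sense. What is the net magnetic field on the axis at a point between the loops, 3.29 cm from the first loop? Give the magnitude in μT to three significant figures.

B ≈ 20.3 μT

Each loop contributes B = μ₀IR²/[2(R²+z²)^(3/2)] on the axis, with z measured from that loop.
Loop 1 (z = 0.0329 m): B₁ = 5.25×10⁻⁶ T. Loop 2 (z = 0.0139 m): B₂ = 1.50×10⁻⁵ T.
The fields add: B = B₁ + B₂ = 2.03×10⁻⁵ T.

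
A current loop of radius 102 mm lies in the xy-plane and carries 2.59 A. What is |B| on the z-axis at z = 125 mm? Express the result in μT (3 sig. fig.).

B ≈ 4.03 μT

On the axis of a circular loop, B = μ₀IR² / [2(R²+z²)^(3/2)].
R² + z² = (0.102)² + (0.125)² = 0.02603 m², and (R²+z²)^(3/2) = 4.20×10⁻³ m³.
B = (4π×10⁻⁷ × 2.59 × 0.0104) / (2 × 4.20×10⁻³) = 4.03×10⁻⁶ T.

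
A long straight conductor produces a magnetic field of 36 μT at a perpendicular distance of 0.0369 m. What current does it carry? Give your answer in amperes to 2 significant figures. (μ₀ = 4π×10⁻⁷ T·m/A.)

I ≈ 6.6 A

For a long straight wire B = μ₀I/(2πd), so I = 2πdB/μ₀.
I = 2π × 0.0369 × 3.60×10⁻⁵ / (4π×10⁻⁷) = 6.64 A.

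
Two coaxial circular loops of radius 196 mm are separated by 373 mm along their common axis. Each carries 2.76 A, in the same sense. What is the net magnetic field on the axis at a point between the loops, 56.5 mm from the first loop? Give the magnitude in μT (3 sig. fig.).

B ≈ 9.14 μT

Each loop contributes B = μ₀IR²/[2(R²+z²)^(3/2)] on the axis, with z measured from that loop.
Loop 1 (z = 0.0565 m): B₁ = 7.85×10⁻⁶ T. Loop 2 (z = 0.3165 m): B₂ = 1.29×10⁻⁶ T.
The fields add: B = B₁ + B₂ = 9.14×10⁻⁶ T.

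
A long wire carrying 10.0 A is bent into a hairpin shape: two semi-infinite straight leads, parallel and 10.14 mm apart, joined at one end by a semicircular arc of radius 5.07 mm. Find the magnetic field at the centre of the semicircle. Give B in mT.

B ≈ 1.01 mT

The semicircular arc contributes B_arc = μ₀I·π/(4πR) = μ₀I/(4R) = 6.20×10⁻⁴ T.
Each semi-infinite lead is at perpendicular distance R = 0.00507 m from the centre, with the perpendicular foot at its near end, so it contributes μ₀I/(4πR); both point the same way, together 3.94×10⁻⁴ T.
Arc and leads all point the same direction: B = 6.20×10⁻⁴ + 3.94×10⁻⁴ = 1.01×10⁻³ T.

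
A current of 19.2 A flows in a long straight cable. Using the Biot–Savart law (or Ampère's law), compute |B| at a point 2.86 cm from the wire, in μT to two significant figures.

For an infinitely long straight wire, B = μ₀I/(2πd).
B = (4π×10⁻⁷ × 19.2) / (2π × 0.0286) = 1.34×10⁻⁴ T.

B ≈ 130 μT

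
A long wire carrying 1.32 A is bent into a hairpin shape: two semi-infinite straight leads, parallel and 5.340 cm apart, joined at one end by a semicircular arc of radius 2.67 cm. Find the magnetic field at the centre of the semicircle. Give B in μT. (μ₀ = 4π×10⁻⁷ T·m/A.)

The semicircular arc contributes B_arc = μ₀I·π/(4πR) = μ₀I/(4R) = 1.55×10⁻⁵ T.
Each semi-infinite lead is at perpendicular distance R = 0.0267 m from the centre, with the perpendicular foot at its near end, so it contributes μ₀I/(4πR); both point the same way, together 9.89×10⁻⁶ T.
Arc and leads all point the same direction: B = 1.55×10⁻⁵ + 9.89×10⁻⁶ = 2.54×10⁻⁵ T.

B ≈ 25.4 μT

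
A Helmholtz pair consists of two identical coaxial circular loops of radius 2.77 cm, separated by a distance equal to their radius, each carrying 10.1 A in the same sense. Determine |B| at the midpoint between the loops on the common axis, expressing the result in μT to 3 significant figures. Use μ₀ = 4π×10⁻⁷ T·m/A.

B ≈ 328 μT

Each loop contributes B = μ₀IR²/[2(R²+z²)^(3/2)] on the axis, with z measured from that loop.
Loop 1 (z = 0.01385 m): B₁ = 1.64×10⁻⁴ T. Loop 2 (z = 0.01385 m): B₂ = 1.64×10⁻⁴ T.
The fields add: B = B₁ + B₂ = 3.28×10⁻⁴ T.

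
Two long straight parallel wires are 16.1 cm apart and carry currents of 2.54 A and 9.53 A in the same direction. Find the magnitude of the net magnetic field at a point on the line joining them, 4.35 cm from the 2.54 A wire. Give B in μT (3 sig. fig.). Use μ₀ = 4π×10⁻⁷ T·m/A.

Each long wire gives B = μ₀I/(2πd). Distances are d₁ = 0.0435 m and d₂ = 0.1175 m.
B₁ = 1.17×10⁻⁵ T, B₂ = 1.62×10⁻⁵ T.
Between parallel currents the two contributions point in opposite directions, so they subtract. B = |B₁ − B₂| = |1.17×10⁻⁵ − 1.62×10⁻⁵| = 4.54×10⁻⁶ T.

B ≈ 4.54 μT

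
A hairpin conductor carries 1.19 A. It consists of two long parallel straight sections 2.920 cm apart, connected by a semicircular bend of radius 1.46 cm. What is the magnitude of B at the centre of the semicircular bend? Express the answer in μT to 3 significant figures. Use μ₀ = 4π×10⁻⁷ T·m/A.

The semicircular arc contributes B_arc = μ₀I·π/(4πR) = μ₀I/(4R) = 2.56×10⁻⁵ T.
Each semi-infinite lead is at perpendicular distance R = 0.0146 m from the centre, with the perpendicular foot at its near end, so it contributes μ₀I/(4πR); both point the same way, together 1.63×10⁻⁵ T.
Arc and leads all point the same direction: B = 2.56×10⁻⁵ + 1.63×10⁻⁵ = 4.19×10⁻⁵ T.

B ≈ 41.9 μT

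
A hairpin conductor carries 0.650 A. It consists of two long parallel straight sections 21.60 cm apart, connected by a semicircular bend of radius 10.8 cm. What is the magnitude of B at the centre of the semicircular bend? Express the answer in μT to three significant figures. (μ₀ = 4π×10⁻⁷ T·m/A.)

The semicircular arc contributes B_arc = μ₀I·π/(4πR) = μ₀I/(4R) = 1.89×10⁻⁶ T.
Each semi-infinite lead is at perpendicular distance R = 0.108 m from the centre, with the perpendicular foot at its near end, so it contributes μ₀I/(4πR); both point the same way, together 1.20×10⁻⁶ T.
Arc and leads all point the same direction: B = 1.89×10⁻⁶ + 1.20×10⁻⁶ = 3.09×10⁻⁶ T.

B ≈ 3.09 μT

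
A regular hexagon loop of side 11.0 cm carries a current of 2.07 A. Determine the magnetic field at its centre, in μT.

B ≈ 13.0 μT

Each side is a finite straight segment at perpendicular distance d = a/(2 tan(π/6)) = 0.09526 m from the centre, with end-angles ±π/6.
One side contributes B₁ = (μ₀I/4πd)·2 sin(π/6) = 2.17×10⁻⁶ T.
All 6 sides add in the same direction: B = 6 × 2.17×10⁻⁶ = 1.30×10⁻⁵ T.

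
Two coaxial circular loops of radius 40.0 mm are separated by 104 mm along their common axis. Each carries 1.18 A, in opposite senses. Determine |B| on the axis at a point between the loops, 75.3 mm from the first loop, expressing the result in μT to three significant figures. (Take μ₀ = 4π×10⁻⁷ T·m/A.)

B ≈ 8.03 μT

Each loop contributes B = μ₀IR²/[2(R²+z²)^(3/2)] on the axis, with z measured from that loop.
Loop 1 (z = 0.0753 m): B₁ = 1.91×10⁻⁶ T. Loop 2 (z = 0.0287 m): B₂ = 9.94×10⁻⁶ T.
The fields oppose: B = |B₁ − B₂| = 8.03×10⁻⁶ T.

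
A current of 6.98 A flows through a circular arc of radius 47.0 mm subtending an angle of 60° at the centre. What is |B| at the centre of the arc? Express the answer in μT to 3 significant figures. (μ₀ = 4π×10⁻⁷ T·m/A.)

The Biot–Savart field of a circular arc at its centre is B = μ₀Iφ/(4πR), with φ = 1.047 rad.
B = (4π×10⁻⁷ × 6.98 × 1.047) / (4π × 0.047) = 1.56×10⁻⁵ T.

B ≈ 15.6 μT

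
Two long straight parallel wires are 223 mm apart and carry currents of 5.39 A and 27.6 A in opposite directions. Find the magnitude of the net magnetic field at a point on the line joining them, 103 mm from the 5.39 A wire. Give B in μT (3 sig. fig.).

Each long wire gives B = μ₀I/(2πd). Distances are d₁ = 0.103 m and d₂ = 0.12 m.
B₁ = 1.05×10⁻⁵ T, B₂ = 4.60×10⁻⁵ T.
Between antiparallel currents both contributions point the same way, so they add. B = B₁ + B₂ = 1.05×10⁻⁵ + 4.60×10⁻⁵ = 5.65×10⁻⁵ T.

B ≈ 56.5 μT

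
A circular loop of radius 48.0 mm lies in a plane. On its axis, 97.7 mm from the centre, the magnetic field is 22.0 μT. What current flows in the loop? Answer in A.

I ≈ 19.6 A

On the axis of a loop, B = μ₀IR²/[2(R²+z²)^(3/2)], so I = 2B(R²+z²)^(3/2)/(μ₀R²).
R² + z² = 0.002304 + 0.009545 = 0.01185 m²; raised to 3/2 gives 1.29×10⁻³ m³.
I = 2 × 2.20×10⁻⁵ × 1.29×10⁻³ / (1.26×10⁻⁶ × 0.002304) = 19.6 A.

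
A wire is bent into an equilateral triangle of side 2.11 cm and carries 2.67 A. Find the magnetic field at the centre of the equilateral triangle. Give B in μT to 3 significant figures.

B ≈ 228 μT

Each side is a finite straight segment at perpendicular distance d = a/(2 tan(π/3)) = 0.006091 m from the centre, with end-angles ±π/3.
One side contributes B₁ = (μ₀I/4πd)·2 sin(π/3) = 7.59×10⁻⁵ T.
All 3 sides add in the same direction: B = 3 × 7.59×10⁻⁵ = 2.28×10⁻⁴ T.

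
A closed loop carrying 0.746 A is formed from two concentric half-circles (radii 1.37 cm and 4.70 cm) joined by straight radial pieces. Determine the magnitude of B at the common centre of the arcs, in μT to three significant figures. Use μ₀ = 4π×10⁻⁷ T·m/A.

B ≈ 12.1 μT

The radial connectors point toward the centre, so dl × r̂ = 0 and they contribute nothing.
Each semicircle gives μ₀I/(4R): inner arc 1.71×10⁻⁵ T, outer arc 4.99×10⁻⁶ T.
The two arcs carry current in opposite angular senses, so their fields oppose: B = |1.71×10⁻⁵ − 4.99×10⁻⁶| = 1.21×10⁻⁵ T.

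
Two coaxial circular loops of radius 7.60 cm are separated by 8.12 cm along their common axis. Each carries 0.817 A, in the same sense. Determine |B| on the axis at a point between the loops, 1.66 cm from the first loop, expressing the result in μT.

B ≈ 9.29 μT

Each loop contributes B = μ₀IR²/[2(R²+z²)^(3/2)] on the axis, with z measured from that loop.
Loop 1 (z = 0.0166 m): B₁ = 6.30×10⁻⁶ T. Loop 2 (z = 0.0646 m): B₂ = 2.99×10⁻⁶ T.
The fields add: B = B₁ + B₂ = 9.29×10⁻⁶ T.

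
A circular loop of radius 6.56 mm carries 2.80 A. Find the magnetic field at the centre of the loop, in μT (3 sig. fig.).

At the centre of a circular loop the Biot–Savart law gives B = μ₀I/(2R).
B = (4π×10⁻⁷ × 2.80) / (2 × 0.00656) = 2.68×10⁻⁴ T.

B ≈ 268 μT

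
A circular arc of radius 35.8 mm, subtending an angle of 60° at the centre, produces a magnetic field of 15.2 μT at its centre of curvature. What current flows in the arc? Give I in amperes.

For a circular arc, B = μ₀Iφ/(4πR) with φ in radians; here φ = 1.047 rad.
So I = 4πRB/(μ₀φ) = 4π × 0.0358 × 1.52×10⁻⁵ / (4π×10⁻⁷ × 1.047) = 5.20 A.

I ≈ 5.20 A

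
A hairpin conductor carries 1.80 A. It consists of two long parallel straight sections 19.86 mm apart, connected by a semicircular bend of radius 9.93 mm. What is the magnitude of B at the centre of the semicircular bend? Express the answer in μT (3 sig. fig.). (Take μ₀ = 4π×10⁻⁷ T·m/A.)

B ≈ 93.2 μT

The semicircular arc contributes B_arc = μ₀I·π/(4πR) = μ₀I/(4R) = 5.69×10⁻⁵ T.
Each semi-infinite lead is at perpendicular distance R = 0.00993 m from the centre, with the perpendicular foot at its near end, so it contributes μ₀I/(4πR); both point the same way, together 3.63×10⁻⁵ T.
Arc and leads all point the same direction: B = 5.69×10⁻⁵ + 3.63×10⁻⁵ = 9.32×10⁻⁵ T.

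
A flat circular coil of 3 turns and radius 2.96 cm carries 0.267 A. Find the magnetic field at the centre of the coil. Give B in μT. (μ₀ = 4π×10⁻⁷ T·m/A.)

For an N-turn flat coil, B = Nμ₀I/(2R) with R = 0.0296 m.
B = 3 × 5.67×10⁻⁶ T = 1.70×10⁻⁵ T.

B ≈ 17.0 μT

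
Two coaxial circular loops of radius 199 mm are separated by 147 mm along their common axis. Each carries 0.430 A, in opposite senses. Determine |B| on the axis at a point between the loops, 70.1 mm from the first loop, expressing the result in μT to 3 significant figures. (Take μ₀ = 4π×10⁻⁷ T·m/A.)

B ≈ 0.0373 μT

Each loop contributes B = μ₀IR²/[2(R²+z²)^(3/2)] on the axis, with z measured from that loop.
Loop 1 (z = 0.0701 m): B₁ = 1.14×10⁻⁶ T. Loop 2 (z = 0.0769 m): B₂ = 1.10×10⁻⁶ T.
The fields oppose: B = |B₁ − B₂| = 3.73×10⁻⁸ T.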